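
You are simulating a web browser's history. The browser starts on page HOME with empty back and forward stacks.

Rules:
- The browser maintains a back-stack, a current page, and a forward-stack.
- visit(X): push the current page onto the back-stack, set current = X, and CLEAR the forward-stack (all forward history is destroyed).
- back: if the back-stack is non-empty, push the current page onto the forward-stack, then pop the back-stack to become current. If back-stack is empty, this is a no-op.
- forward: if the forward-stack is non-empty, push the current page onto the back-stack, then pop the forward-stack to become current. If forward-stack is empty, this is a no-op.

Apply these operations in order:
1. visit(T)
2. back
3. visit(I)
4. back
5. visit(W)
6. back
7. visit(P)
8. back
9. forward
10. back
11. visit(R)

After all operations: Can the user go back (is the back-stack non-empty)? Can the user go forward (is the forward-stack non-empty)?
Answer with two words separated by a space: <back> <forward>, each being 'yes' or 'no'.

After 1 (visit(T)): cur=T back=1 fwd=0
After 2 (back): cur=HOME back=0 fwd=1
After 3 (visit(I)): cur=I back=1 fwd=0
After 4 (back): cur=HOME back=0 fwd=1
After 5 (visit(W)): cur=W back=1 fwd=0
After 6 (back): cur=HOME back=0 fwd=1
After 7 (visit(P)): cur=P back=1 fwd=0
After 8 (back): cur=HOME back=0 fwd=1
After 9 (forward): cur=P back=1 fwd=0
After 10 (back): cur=HOME back=0 fwd=1
After 11 (visit(R)): cur=R back=1 fwd=0

Answer: yes no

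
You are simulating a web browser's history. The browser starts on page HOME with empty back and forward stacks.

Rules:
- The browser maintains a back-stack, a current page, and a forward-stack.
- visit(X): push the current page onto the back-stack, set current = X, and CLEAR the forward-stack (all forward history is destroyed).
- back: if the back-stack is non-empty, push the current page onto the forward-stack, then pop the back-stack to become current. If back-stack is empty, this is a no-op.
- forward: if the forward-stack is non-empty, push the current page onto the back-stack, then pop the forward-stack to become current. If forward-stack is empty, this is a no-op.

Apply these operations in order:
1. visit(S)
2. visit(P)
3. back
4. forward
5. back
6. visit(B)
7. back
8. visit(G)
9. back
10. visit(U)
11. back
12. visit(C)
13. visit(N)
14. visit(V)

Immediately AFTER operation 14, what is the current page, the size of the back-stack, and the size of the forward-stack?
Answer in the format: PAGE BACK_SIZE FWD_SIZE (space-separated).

After 1 (visit(S)): cur=S back=1 fwd=0
After 2 (visit(P)): cur=P back=2 fwd=0
After 3 (back): cur=S back=1 fwd=1
After 4 (forward): cur=P back=2 fwd=0
After 5 (back): cur=S back=1 fwd=1
After 6 (visit(B)): cur=B back=2 fwd=0
After 7 (back): cur=S back=1 fwd=1
After 8 (visit(G)): cur=G back=2 fwd=0
After 9 (back): cur=S back=1 fwd=1
After 10 (visit(U)): cur=U back=2 fwd=0
After 11 (back): cur=S back=1 fwd=1
After 12 (visit(C)): cur=C back=2 fwd=0
After 13 (visit(N)): cur=N back=3 fwd=0
After 14 (visit(V)): cur=V back=4 fwd=0

V 4 0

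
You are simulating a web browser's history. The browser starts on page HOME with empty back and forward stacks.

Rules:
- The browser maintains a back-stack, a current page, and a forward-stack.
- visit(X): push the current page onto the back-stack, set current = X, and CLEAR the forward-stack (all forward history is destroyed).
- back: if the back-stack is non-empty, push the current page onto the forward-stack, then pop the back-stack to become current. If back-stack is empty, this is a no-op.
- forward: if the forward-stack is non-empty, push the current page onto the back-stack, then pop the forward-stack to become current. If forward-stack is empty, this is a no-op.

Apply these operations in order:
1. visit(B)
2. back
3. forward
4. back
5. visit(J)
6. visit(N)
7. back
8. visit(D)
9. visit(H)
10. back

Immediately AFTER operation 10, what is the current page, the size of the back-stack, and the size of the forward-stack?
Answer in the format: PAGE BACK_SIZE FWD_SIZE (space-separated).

After 1 (visit(B)): cur=B back=1 fwd=0
After 2 (back): cur=HOME back=0 fwd=1
After 3 (forward): cur=B back=1 fwd=0
After 4 (back): cur=HOME back=0 fwd=1
After 5 (visit(J)): cur=J back=1 fwd=0
After 6 (visit(N)): cur=N back=2 fwd=0
After 7 (back): cur=J back=1 fwd=1
After 8 (visit(D)): cur=D back=2 fwd=0
After 9 (visit(H)): cur=H back=3 fwd=0
After 10 (back): cur=D back=2 fwd=1

D 2 1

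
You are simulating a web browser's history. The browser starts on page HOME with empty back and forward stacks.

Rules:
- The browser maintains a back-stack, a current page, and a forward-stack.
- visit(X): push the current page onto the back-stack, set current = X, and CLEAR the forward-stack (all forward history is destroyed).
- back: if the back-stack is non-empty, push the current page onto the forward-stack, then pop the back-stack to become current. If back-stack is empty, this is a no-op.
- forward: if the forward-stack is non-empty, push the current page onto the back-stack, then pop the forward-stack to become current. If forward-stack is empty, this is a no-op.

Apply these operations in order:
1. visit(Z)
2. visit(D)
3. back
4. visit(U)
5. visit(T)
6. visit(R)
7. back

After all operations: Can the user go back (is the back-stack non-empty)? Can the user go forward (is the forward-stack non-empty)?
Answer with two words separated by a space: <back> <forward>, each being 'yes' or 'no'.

After 1 (visit(Z)): cur=Z back=1 fwd=0
After 2 (visit(D)): cur=D back=2 fwd=0
After 3 (back): cur=Z back=1 fwd=1
After 4 (visit(U)): cur=U back=2 fwd=0
After 5 (visit(T)): cur=T back=3 fwd=0
After 6 (visit(R)): cur=R back=4 fwd=0
After 7 (back): cur=T back=3 fwd=1

Answer: yes yes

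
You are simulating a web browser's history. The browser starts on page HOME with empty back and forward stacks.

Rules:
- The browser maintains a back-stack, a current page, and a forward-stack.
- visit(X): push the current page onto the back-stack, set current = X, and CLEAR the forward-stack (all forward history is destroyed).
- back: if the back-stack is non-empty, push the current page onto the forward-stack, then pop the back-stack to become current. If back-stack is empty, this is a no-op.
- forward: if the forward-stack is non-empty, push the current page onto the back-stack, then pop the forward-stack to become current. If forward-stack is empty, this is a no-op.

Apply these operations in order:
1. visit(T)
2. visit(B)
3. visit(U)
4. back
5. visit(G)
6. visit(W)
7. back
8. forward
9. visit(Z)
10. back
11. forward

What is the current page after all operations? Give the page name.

After 1 (visit(T)): cur=T back=1 fwd=0
After 2 (visit(B)): cur=B back=2 fwd=0
After 3 (visit(U)): cur=U back=3 fwd=0
After 4 (back): cur=B back=2 fwd=1
After 5 (visit(G)): cur=G back=3 fwd=0
After 6 (visit(W)): cur=W back=4 fwd=0
After 7 (back): cur=G back=3 fwd=1
After 8 (forward): cur=W back=4 fwd=0
After 9 (visit(Z)): cur=Z back=5 fwd=0
After 10 (back): cur=W back=4 fwd=1
After 11 (forward): cur=Z back=5 fwd=0

Answer: Z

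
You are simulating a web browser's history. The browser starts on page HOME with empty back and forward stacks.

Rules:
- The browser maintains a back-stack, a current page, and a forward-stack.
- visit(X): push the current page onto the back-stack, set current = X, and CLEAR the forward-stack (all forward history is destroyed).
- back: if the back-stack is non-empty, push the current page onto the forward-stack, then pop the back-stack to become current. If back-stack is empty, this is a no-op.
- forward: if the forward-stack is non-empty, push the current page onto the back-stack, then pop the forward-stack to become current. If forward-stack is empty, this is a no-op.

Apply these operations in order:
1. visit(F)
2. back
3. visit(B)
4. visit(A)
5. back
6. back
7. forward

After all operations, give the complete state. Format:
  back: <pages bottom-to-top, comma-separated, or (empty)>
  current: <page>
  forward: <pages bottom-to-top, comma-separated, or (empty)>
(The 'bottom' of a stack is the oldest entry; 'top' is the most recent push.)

After 1 (visit(F)): cur=F back=1 fwd=0
After 2 (back): cur=HOME back=0 fwd=1
After 3 (visit(B)): cur=B back=1 fwd=0
After 4 (visit(A)): cur=A back=2 fwd=0
After 5 (back): cur=B back=1 fwd=1
After 6 (back): cur=HOME back=0 fwd=2
After 7 (forward): cur=B back=1 fwd=1

Answer: back: HOME
current: B
forward: A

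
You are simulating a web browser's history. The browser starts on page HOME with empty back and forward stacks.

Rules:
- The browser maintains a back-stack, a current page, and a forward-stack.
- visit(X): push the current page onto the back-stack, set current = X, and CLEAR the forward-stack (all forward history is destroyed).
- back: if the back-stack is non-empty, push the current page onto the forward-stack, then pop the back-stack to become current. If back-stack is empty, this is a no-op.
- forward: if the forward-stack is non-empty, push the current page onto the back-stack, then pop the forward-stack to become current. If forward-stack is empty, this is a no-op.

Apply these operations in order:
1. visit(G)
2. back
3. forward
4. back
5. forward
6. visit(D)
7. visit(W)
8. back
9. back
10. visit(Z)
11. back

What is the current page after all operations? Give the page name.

Answer: G

Derivation:
After 1 (visit(G)): cur=G back=1 fwd=0
After 2 (back): cur=HOME back=0 fwd=1
After 3 (forward): cur=G back=1 fwd=0
After 4 (back): cur=HOME back=0 fwd=1
After 5 (forward): cur=G back=1 fwd=0
After 6 (visit(D)): cur=D back=2 fwd=0
After 7 (visit(W)): cur=W back=3 fwd=0
After 8 (back): cur=D back=2 fwd=1
After 9 (back): cur=G back=1 fwd=2
After 10 (visit(Z)): cur=Z back=2 fwd=0
After 11 (back): cur=G back=1 fwd=1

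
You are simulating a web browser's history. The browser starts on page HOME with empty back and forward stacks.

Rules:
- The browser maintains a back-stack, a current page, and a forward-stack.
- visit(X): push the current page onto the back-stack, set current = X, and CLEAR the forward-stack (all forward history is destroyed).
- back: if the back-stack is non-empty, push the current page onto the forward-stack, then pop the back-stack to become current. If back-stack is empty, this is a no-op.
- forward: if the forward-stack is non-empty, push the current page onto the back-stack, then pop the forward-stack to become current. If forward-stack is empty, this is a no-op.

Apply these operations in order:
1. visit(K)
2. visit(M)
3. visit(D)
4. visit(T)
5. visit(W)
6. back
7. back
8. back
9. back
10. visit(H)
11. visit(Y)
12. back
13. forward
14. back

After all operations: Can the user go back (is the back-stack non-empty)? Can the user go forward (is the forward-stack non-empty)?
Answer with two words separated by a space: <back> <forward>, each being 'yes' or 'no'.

Answer: yes yes

Derivation:
After 1 (visit(K)): cur=K back=1 fwd=0
After 2 (visit(M)): cur=M back=2 fwd=0
After 3 (visit(D)): cur=D back=3 fwd=0
After 4 (visit(T)): cur=T back=4 fwd=0
After 5 (visit(W)): cur=W back=5 fwd=0
After 6 (back): cur=T back=4 fwd=1
After 7 (back): cur=D back=3 fwd=2
After 8 (back): cur=M back=2 fwd=3
After 9 (back): cur=K back=1 fwd=4
After 10 (visit(H)): cur=H back=2 fwd=0
After 11 (visit(Y)): cur=Y back=3 fwd=0
After 12 (back): cur=H back=2 fwd=1
After 13 (forward): cur=Y back=3 fwd=0
After 14 (back): cur=H back=2 fwd=1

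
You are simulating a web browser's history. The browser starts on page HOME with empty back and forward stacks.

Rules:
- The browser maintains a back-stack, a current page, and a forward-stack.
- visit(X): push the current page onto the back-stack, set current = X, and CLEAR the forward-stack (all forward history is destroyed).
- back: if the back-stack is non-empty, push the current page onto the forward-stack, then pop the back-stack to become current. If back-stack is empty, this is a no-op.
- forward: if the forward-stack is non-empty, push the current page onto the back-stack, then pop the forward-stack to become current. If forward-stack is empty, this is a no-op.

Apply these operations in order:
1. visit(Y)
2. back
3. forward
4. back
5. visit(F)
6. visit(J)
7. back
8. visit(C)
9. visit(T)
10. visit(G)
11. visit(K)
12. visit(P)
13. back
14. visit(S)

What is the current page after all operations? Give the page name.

After 1 (visit(Y)): cur=Y back=1 fwd=0
After 2 (back): cur=HOME back=0 fwd=1
After 3 (forward): cur=Y back=1 fwd=0
After 4 (back): cur=HOME back=0 fwd=1
After 5 (visit(F)): cur=F back=1 fwd=0
After 6 (visit(J)): cur=J back=2 fwd=0
After 7 (back): cur=F back=1 fwd=1
After 8 (visit(C)): cur=C back=2 fwd=0
After 9 (visit(T)): cur=T back=3 fwd=0
After 10 (visit(G)): cur=G back=4 fwd=0
After 11 (visit(K)): cur=K back=5 fwd=0
After 12 (visit(P)): cur=P back=6 fwd=0
After 13 (back): cur=K back=5 fwd=1
After 14 (visit(S)): cur=S back=6 fwd=0

Answer: S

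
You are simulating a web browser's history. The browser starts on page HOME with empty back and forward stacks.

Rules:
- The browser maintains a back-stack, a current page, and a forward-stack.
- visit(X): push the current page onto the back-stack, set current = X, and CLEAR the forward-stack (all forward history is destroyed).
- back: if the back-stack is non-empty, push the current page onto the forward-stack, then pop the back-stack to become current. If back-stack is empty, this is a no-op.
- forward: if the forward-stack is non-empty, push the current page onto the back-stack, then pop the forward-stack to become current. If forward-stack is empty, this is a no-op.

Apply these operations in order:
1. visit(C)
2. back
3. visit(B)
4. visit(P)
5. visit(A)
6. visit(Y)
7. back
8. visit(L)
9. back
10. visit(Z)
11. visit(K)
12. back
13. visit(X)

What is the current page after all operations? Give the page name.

After 1 (visit(C)): cur=C back=1 fwd=0
After 2 (back): cur=HOME back=0 fwd=1
After 3 (visit(B)): cur=B back=1 fwd=0
After 4 (visit(P)): cur=P back=2 fwd=0
After 5 (visit(A)): cur=A back=3 fwd=0
After 6 (visit(Y)): cur=Y back=4 fwd=0
After 7 (back): cur=A back=3 fwd=1
After 8 (visit(L)): cur=L back=4 fwd=0
After 9 (back): cur=A back=3 fwd=1
After 10 (visit(Z)): cur=Z back=4 fwd=0
After 11 (visit(K)): cur=K back=5 fwd=0
After 12 (back): cur=Z back=4 fwd=1
After 13 (visit(X)): cur=X back=5 fwd=0

Answer: X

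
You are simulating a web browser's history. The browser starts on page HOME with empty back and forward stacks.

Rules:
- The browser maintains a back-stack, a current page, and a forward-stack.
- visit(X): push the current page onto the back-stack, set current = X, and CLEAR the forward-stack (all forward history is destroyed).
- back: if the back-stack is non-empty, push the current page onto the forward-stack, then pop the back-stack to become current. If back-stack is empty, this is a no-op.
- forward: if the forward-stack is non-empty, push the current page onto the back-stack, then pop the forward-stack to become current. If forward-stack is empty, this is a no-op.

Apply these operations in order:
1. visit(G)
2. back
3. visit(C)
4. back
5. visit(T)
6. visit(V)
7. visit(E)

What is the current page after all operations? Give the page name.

Answer: E

Derivation:
After 1 (visit(G)): cur=G back=1 fwd=0
After 2 (back): cur=HOME back=0 fwd=1
After 3 (visit(C)): cur=C back=1 fwd=0
After 4 (back): cur=HOME back=0 fwd=1
After 5 (visit(T)): cur=T back=1 fwd=0
After 6 (visit(V)): cur=V back=2 fwd=0
After 7 (visit(E)): cur=E back=3 fwd=0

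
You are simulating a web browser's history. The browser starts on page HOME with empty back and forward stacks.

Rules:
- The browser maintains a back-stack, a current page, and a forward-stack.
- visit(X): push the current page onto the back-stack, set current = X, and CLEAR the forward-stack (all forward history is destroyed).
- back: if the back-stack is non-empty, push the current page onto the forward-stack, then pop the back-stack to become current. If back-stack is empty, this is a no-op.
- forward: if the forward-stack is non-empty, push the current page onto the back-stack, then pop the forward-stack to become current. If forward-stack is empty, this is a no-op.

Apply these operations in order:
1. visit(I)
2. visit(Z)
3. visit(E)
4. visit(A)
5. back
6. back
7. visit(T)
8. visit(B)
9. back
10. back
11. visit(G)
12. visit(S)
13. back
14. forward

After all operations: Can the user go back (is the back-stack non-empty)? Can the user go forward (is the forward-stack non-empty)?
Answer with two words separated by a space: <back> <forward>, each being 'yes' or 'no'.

Answer: yes no

Derivation:
After 1 (visit(I)): cur=I back=1 fwd=0
After 2 (visit(Z)): cur=Z back=2 fwd=0
After 3 (visit(E)): cur=E back=3 fwd=0
After 4 (visit(A)): cur=A back=4 fwd=0
After 5 (back): cur=E back=3 fwd=1
After 6 (back): cur=Z back=2 fwd=2
After 7 (visit(T)): cur=T back=3 fwd=0
After 8 (visit(B)): cur=B back=4 fwd=0
After 9 (back): cur=T back=3 fwd=1
After 10 (back): cur=Z back=2 fwd=2
After 11 (visit(G)): cur=G back=3 fwd=0
After 12 (visit(S)): cur=S back=4 fwd=0
After 13 (back): cur=G back=3 fwd=1
After 14 (forward): cur=S back=4 fwd=0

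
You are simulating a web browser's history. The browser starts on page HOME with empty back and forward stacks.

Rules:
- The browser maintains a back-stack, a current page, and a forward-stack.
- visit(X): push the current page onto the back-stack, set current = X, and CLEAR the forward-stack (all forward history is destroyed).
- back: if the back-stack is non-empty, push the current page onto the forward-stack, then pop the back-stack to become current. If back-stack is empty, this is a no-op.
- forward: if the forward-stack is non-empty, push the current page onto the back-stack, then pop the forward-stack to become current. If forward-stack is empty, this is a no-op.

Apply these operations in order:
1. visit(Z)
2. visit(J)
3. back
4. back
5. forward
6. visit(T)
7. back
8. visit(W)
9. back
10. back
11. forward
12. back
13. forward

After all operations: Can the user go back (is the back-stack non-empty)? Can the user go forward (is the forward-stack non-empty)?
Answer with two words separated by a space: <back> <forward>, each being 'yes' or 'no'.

Answer: yes yes

Derivation:
After 1 (visit(Z)): cur=Z back=1 fwd=0
After 2 (visit(J)): cur=J back=2 fwd=0
After 3 (back): cur=Z back=1 fwd=1
After 4 (back): cur=HOME back=0 fwd=2
After 5 (forward): cur=Z back=1 fwd=1
After 6 (visit(T)): cur=T back=2 fwd=0
After 7 (back): cur=Z back=1 fwd=1
After 8 (visit(W)): cur=W back=2 fwd=0
After 9 (back): cur=Z back=1 fwd=1
After 10 (back): cur=HOME back=0 fwd=2
After 11 (forward): cur=Z back=1 fwd=1
After 12 (back): cur=HOME back=0 fwd=2
After 13 (forward): cur=Z back=1 fwd=1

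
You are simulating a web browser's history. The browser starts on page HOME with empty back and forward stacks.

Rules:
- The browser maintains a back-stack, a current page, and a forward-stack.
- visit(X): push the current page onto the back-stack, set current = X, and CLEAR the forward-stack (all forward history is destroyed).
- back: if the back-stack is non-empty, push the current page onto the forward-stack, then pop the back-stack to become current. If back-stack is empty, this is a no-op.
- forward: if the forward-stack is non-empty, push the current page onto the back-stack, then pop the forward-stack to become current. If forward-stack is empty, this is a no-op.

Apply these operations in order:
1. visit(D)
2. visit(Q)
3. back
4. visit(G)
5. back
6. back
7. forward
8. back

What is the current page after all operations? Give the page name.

Answer: HOME

Derivation:
After 1 (visit(D)): cur=D back=1 fwd=0
After 2 (visit(Q)): cur=Q back=2 fwd=0
After 3 (back): cur=D back=1 fwd=1
After 4 (visit(G)): cur=G back=2 fwd=0
After 5 (back): cur=D back=1 fwd=1
After 6 (back): cur=HOME back=0 fwd=2
After 7 (forward): cur=D back=1 fwd=1
After 8 (back): cur=HOME back=0 fwd=2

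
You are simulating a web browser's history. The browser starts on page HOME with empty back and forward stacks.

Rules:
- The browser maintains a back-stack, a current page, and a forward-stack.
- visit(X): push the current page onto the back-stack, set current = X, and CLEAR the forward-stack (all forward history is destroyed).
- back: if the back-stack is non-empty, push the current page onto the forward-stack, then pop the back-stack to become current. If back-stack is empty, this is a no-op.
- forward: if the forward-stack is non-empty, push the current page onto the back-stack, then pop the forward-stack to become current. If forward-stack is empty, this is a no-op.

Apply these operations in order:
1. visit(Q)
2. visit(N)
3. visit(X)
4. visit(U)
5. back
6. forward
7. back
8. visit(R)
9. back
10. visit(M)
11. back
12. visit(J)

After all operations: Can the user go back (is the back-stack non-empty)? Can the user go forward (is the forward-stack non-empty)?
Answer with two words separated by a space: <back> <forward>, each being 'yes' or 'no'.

After 1 (visit(Q)): cur=Q back=1 fwd=0
After 2 (visit(N)): cur=N back=2 fwd=0
After 3 (visit(X)): cur=X back=3 fwd=0
After 4 (visit(U)): cur=U back=4 fwd=0
After 5 (back): cur=X back=3 fwd=1
After 6 (forward): cur=U back=4 fwd=0
After 7 (back): cur=X back=3 fwd=1
After 8 (visit(R)): cur=R back=4 fwd=0
After 9 (back): cur=X back=3 fwd=1
After 10 (visit(M)): cur=M back=4 fwd=0
After 11 (back): cur=X back=3 fwd=1
After 12 (visit(J)): cur=J back=4 fwd=0

Answer: yes no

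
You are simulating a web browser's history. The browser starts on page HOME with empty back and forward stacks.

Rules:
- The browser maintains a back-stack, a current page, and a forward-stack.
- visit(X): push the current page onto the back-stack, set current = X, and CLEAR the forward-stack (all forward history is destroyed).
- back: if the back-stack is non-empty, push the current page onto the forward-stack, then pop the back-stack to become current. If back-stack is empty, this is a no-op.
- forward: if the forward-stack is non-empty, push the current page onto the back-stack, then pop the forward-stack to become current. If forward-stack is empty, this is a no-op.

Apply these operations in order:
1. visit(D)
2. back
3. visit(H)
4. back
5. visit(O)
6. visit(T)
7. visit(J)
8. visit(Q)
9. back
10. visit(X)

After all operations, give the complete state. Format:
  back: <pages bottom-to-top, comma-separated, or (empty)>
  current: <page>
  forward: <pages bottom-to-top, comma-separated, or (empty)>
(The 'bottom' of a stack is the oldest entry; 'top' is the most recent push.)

Answer: back: HOME,O,T,J
current: X
forward: (empty)

Derivation:
After 1 (visit(D)): cur=D back=1 fwd=0
After 2 (back): cur=HOME back=0 fwd=1
After 3 (visit(H)): cur=H back=1 fwd=0
After 4 (back): cur=HOME back=0 fwd=1
After 5 (visit(O)): cur=O back=1 fwd=0
After 6 (visit(T)): cur=T back=2 fwd=0
After 7 (visit(J)): cur=J back=3 fwd=0
After 8 (visit(Q)): cur=Q back=4 fwd=0
After 9 (back): cur=J back=3 fwd=1
After 10 (visit(X)): cur=X back=4 fwd=0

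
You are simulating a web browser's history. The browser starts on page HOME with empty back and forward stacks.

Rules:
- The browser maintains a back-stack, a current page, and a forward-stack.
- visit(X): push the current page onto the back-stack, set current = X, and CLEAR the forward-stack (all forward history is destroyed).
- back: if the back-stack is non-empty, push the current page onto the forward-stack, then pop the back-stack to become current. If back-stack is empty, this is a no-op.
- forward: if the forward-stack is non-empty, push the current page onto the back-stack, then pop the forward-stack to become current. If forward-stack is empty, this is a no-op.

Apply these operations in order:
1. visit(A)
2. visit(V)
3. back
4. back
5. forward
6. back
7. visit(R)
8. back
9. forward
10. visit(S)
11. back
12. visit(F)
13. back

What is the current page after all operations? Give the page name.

Answer: R

Derivation:
After 1 (visit(A)): cur=A back=1 fwd=0
After 2 (visit(V)): cur=V back=2 fwd=0
After 3 (back): cur=A back=1 fwd=1
After 4 (back): cur=HOME back=0 fwd=2
After 5 (forward): cur=A back=1 fwd=1
After 6 (back): cur=HOME back=0 fwd=2
After 7 (visit(R)): cur=R back=1 fwd=0
After 8 (back): cur=HOME back=0 fwd=1
After 9 (forward): cur=R back=1 fwd=0
After 10 (visit(S)): cur=S back=2 fwd=0
After 11 (back): cur=R back=1 fwd=1
After 12 (visit(F)): cur=F back=2 fwd=0
After 13 (back): cur=R back=1 fwd=1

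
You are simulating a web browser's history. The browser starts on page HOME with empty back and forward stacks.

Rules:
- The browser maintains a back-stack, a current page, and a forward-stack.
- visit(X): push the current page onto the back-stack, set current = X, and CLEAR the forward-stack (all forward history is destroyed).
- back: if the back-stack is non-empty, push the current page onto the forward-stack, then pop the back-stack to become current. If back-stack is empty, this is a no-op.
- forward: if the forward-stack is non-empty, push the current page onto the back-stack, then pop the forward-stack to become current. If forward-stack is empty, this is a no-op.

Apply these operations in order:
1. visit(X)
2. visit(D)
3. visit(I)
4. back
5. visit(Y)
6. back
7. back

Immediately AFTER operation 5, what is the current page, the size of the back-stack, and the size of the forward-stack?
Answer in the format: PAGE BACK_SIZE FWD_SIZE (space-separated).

After 1 (visit(X)): cur=X back=1 fwd=0
After 2 (visit(D)): cur=D back=2 fwd=0
After 3 (visit(I)): cur=I back=3 fwd=0
After 4 (back): cur=D back=2 fwd=1
After 5 (visit(Y)): cur=Y back=3 fwd=0

Y 3 0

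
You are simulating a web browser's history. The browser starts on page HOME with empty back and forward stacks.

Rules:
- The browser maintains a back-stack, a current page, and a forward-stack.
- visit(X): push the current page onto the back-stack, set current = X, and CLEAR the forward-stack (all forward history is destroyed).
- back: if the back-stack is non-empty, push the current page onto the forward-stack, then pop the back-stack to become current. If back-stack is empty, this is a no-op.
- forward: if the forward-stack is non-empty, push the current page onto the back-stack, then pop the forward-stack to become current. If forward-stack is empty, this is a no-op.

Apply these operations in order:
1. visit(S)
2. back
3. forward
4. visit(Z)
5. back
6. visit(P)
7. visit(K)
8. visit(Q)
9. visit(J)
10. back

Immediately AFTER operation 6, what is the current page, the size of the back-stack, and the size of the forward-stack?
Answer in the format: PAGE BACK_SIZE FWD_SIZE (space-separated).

After 1 (visit(S)): cur=S back=1 fwd=0
After 2 (back): cur=HOME back=0 fwd=1
After 3 (forward): cur=S back=1 fwd=0
After 4 (visit(Z)): cur=Z back=2 fwd=0
After 5 (back): cur=S back=1 fwd=1
After 6 (visit(P)): cur=P back=2 fwd=0

P 2 0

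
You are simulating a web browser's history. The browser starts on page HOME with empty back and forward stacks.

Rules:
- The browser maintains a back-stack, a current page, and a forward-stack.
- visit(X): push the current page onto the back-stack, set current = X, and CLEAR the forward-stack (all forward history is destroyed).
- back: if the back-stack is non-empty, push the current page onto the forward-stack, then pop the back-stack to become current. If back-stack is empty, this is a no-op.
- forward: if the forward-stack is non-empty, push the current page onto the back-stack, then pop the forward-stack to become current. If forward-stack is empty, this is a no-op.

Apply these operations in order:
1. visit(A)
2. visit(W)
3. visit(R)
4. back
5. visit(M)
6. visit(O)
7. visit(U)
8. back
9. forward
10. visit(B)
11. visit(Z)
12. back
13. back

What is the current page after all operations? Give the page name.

After 1 (visit(A)): cur=A back=1 fwd=0
After 2 (visit(W)): cur=W back=2 fwd=0
After 3 (visit(R)): cur=R back=3 fwd=0
After 4 (back): cur=W back=2 fwd=1
After 5 (visit(M)): cur=M back=3 fwd=0
After 6 (visit(O)): cur=O back=4 fwd=0
After 7 (visit(U)): cur=U back=5 fwd=0
After 8 (back): cur=O back=4 fwd=1
After 9 (forward): cur=U back=5 fwd=0
After 10 (visit(B)): cur=B back=6 fwd=0
After 11 (visit(Z)): cur=Z back=7 fwd=0
After 12 (back): cur=B back=6 fwd=1
After 13 (back): cur=U back=5 fwd=2

Answer: U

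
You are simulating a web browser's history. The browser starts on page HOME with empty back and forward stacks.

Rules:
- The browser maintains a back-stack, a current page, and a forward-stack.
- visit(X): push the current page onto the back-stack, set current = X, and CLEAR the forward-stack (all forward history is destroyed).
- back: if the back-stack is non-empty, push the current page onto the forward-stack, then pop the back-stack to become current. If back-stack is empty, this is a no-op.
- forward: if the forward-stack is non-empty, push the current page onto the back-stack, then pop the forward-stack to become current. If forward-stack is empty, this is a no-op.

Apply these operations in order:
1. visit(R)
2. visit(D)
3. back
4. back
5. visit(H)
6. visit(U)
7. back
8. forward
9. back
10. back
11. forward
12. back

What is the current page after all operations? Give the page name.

After 1 (visit(R)): cur=R back=1 fwd=0
After 2 (visit(D)): cur=D back=2 fwd=0
After 3 (back): cur=R back=1 fwd=1
After 4 (back): cur=HOME back=0 fwd=2
After 5 (visit(H)): cur=H back=1 fwd=0
After 6 (visit(U)): cur=U back=2 fwd=0
After 7 (back): cur=H back=1 fwd=1
After 8 (forward): cur=U back=2 fwd=0
After 9 (back): cur=H back=1 fwd=1
After 10 (back): cur=HOME back=0 fwd=2
After 11 (forward): cur=H back=1 fwd=1
After 12 (back): cur=HOME back=0 fwd=2

Answer: HOME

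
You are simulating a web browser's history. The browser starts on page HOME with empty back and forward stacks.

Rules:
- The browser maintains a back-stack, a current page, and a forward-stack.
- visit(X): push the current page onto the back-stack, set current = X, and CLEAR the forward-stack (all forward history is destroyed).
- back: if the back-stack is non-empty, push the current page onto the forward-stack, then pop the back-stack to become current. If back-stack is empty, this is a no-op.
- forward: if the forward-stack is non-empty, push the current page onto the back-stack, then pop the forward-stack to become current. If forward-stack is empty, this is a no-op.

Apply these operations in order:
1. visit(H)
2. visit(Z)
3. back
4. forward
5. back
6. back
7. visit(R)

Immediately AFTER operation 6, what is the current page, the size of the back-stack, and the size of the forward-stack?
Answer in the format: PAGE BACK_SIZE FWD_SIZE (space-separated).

After 1 (visit(H)): cur=H back=1 fwd=0
After 2 (visit(Z)): cur=Z back=2 fwd=0
After 3 (back): cur=H back=1 fwd=1
After 4 (forward): cur=Z back=2 fwd=0
After 5 (back): cur=H back=1 fwd=1
After 6 (back): cur=HOME back=0 fwd=2

HOME 0 2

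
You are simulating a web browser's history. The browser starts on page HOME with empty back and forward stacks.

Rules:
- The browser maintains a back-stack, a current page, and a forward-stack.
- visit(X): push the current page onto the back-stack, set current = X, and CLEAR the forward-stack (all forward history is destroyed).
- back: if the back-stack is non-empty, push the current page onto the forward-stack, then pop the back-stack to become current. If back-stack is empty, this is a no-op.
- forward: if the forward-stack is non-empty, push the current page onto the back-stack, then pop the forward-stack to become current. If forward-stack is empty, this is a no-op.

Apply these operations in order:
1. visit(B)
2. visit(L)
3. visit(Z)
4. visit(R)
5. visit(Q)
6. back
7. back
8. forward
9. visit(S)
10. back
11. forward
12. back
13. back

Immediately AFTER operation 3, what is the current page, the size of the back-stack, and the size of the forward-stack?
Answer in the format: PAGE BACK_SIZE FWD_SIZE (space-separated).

After 1 (visit(B)): cur=B back=1 fwd=0
After 2 (visit(L)): cur=L back=2 fwd=0
After 3 (visit(Z)): cur=Z back=3 fwd=0

Z 3 0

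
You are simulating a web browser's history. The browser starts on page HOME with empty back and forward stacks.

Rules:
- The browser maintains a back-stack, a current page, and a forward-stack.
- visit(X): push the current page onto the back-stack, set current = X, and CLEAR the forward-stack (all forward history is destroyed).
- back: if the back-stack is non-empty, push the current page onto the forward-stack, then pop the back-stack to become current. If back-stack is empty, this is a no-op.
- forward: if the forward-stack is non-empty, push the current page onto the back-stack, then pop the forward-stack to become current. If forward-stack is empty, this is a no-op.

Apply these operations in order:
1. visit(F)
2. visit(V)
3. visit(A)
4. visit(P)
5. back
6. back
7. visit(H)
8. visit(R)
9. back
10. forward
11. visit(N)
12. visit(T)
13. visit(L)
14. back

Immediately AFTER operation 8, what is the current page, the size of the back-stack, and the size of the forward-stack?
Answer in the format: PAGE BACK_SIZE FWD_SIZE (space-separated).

After 1 (visit(F)): cur=F back=1 fwd=0
After 2 (visit(V)): cur=V back=2 fwd=0
After 3 (visit(A)): cur=A back=3 fwd=0
After 4 (visit(P)): cur=P back=4 fwd=0
After 5 (back): cur=A back=3 fwd=1
After 6 (back): cur=V back=2 fwd=2
After 7 (visit(H)): cur=H back=3 fwd=0
After 8 (visit(R)): cur=R back=4 fwd=0

R 4 0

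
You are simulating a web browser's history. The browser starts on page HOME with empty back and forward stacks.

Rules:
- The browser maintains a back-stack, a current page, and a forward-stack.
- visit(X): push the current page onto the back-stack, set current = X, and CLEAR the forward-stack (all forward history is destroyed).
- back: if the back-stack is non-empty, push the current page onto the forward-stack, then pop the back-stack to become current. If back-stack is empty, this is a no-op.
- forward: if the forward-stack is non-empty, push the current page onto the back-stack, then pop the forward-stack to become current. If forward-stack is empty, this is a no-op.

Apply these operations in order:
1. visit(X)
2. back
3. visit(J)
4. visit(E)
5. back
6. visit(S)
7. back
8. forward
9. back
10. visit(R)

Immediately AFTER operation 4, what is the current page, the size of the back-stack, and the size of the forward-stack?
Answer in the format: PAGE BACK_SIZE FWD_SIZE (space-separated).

After 1 (visit(X)): cur=X back=1 fwd=0
After 2 (back): cur=HOME back=0 fwd=1
After 3 (visit(J)): cur=J back=1 fwd=0
After 4 (visit(E)): cur=E back=2 fwd=0

E 2 0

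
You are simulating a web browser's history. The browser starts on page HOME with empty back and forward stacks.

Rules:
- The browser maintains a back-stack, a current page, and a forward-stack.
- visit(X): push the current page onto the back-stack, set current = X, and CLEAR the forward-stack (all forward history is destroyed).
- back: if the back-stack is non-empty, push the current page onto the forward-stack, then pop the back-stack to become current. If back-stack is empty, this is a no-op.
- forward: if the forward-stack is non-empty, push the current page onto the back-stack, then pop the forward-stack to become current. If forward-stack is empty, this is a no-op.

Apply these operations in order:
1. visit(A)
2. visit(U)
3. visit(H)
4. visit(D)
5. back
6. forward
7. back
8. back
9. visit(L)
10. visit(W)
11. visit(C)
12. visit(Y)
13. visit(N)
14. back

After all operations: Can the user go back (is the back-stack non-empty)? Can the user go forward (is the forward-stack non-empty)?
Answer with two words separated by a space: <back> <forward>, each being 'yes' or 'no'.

Answer: yes yes

Derivation:
After 1 (visit(A)): cur=A back=1 fwd=0
After 2 (visit(U)): cur=U back=2 fwd=0
After 3 (visit(H)): cur=H back=3 fwd=0
After 4 (visit(D)): cur=D back=4 fwd=0
After 5 (back): cur=H back=3 fwd=1
After 6 (forward): cur=D back=4 fwd=0
After 7 (back): cur=H back=3 fwd=1
After 8 (back): cur=U back=2 fwd=2
After 9 (visit(L)): cur=L back=3 fwd=0
After 10 (visit(W)): cur=W back=4 fwd=0
After 11 (visit(C)): cur=C back=5 fwd=0
After 12 (visit(Y)): cur=Y back=6 fwd=0
After 13 (visit(N)): cur=N back=7 fwd=0
After 14 (back): cur=Y back=6 fwd=1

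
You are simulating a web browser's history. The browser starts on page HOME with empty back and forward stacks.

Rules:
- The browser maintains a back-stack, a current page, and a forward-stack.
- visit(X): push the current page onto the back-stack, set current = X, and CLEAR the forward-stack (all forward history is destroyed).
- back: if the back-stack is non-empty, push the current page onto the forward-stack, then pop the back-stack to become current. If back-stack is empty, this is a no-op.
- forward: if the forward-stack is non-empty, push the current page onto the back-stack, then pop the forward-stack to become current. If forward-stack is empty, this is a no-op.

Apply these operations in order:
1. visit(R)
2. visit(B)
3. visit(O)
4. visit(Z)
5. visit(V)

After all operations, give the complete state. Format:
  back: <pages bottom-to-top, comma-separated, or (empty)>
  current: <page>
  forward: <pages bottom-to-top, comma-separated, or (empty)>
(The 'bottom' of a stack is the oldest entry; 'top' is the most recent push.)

After 1 (visit(R)): cur=R back=1 fwd=0
After 2 (visit(B)): cur=B back=2 fwd=0
After 3 (visit(O)): cur=O back=3 fwd=0
After 4 (visit(Z)): cur=Z back=4 fwd=0
After 5 (visit(V)): cur=V back=5 fwd=0

Answer: back: HOME,R,B,O,Z
current: V
forward: (empty)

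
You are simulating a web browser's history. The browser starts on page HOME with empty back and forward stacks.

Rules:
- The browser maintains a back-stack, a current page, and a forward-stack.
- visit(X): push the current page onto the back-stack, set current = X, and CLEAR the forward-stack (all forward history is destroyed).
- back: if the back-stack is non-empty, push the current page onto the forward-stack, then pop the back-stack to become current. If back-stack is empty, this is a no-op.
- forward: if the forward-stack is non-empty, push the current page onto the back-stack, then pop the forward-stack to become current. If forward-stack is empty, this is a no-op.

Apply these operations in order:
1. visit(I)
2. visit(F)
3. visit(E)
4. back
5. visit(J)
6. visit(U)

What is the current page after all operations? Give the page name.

Answer: U

Derivation:
After 1 (visit(I)): cur=I back=1 fwd=0
After 2 (visit(F)): cur=F back=2 fwd=0
After 3 (visit(E)): cur=E back=3 fwd=0
After 4 (back): cur=F back=2 fwd=1
After 5 (visit(J)): cur=J back=3 fwd=0
After 6 (visit(U)): cur=U back=4 fwd=0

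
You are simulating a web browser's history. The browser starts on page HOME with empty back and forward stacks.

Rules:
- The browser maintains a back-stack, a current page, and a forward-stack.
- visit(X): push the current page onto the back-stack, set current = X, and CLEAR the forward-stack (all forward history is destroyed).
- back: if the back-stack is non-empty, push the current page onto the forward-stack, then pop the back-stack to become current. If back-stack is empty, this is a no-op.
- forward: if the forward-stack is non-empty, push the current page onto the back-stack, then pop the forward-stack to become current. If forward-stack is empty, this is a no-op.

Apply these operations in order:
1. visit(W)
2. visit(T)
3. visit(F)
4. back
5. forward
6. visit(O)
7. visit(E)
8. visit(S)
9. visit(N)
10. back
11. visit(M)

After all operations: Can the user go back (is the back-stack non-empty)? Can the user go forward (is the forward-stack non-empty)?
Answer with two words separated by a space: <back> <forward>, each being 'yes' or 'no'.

Answer: yes no

Derivation:
After 1 (visit(W)): cur=W back=1 fwd=0
After 2 (visit(T)): cur=T back=2 fwd=0
After 3 (visit(F)): cur=F back=3 fwd=0
After 4 (back): cur=T back=2 fwd=1
After 5 (forward): cur=F back=3 fwd=0
After 6 (visit(O)): cur=O back=4 fwd=0
After 7 (visit(E)): cur=E back=5 fwd=0
After 8 (visit(S)): cur=S back=6 fwd=0
After 9 (visit(N)): cur=N back=7 fwd=0
After 10 (back): cur=S back=6 fwd=1
After 11 (visit(M)): cur=M back=7 fwd=0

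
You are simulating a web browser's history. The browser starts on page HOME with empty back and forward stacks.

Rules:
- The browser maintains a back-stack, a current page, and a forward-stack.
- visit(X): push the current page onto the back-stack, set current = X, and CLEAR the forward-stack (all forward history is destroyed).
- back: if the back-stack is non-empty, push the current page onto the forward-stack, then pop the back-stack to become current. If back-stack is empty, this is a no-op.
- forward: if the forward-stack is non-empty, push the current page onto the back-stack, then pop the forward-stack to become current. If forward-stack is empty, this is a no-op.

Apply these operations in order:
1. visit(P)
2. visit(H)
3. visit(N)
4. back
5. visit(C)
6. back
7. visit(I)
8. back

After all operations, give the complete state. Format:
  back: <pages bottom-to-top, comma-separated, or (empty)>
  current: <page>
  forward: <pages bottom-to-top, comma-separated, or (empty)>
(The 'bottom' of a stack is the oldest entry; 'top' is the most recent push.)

Answer: back: HOME,P
current: H
forward: I

Derivation:
After 1 (visit(P)): cur=P back=1 fwd=0
After 2 (visit(H)): cur=H back=2 fwd=0
After 3 (visit(N)): cur=N back=3 fwd=0
After 4 (back): cur=H back=2 fwd=1
After 5 (visit(C)): cur=C back=3 fwd=0
After 6 (back): cur=H back=2 fwd=1
After 7 (visit(I)): cur=I back=3 fwd=0
After 8 (back): cur=H back=2 fwd=1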